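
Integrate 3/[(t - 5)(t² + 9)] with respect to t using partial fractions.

Cover-up at t=5: P = 3/(5²+9) = 3/34. Coeff matching: Q = -3/34, R = -15/34. Decomposition: (3/34)/(t - 5) - ((3/34)t + 15/34)/(t² + 9). Integrate: linear → ln, quadratic → (1/2)ln + arctan: (3/34) ln|(t - 5)| - (3/68) ln(t² + 9) - (5/34) arctan(t/3) + C


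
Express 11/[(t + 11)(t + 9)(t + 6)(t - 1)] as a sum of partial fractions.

Using Heaviside cover-up: (-11/120)/(t + 11) + (11/60)/(t + 9) - (11/105)/(t + 6) + (11/840)/(t - 1)


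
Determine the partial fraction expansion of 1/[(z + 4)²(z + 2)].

Cover-up at z=-2: γ = 1/(-2 + 4)² = 1/4. Cover-up at z=-4: β = 1/(-4 + 2) = -1/2. Comparing z² coeff: α = -γ = -1/4
Result: (-1/4)/(z + 4) - (1/2)/(z + 4)² + (1/4)/(z + 2)


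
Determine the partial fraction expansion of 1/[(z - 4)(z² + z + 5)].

Cover-up at z = 4: α = 1/(4² + 1·4 + 5) = 1/25. Then β = -α = -1/25, γ = -α·(1 + 4) = -1/5
Result: (1/25)/(z - 4) - ((1/25)z + 1/5)/(z² + z + 5)


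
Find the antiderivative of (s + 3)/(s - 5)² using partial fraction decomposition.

Decompose: α = 1, β = 1·5 + 3 = 8, so (s + 3)/(s - 5)² = 1/(s - 5) + 8/(s - 5)². Integrate: ∫ α/(s - 5) ds = ln|(s - 5)|; ∫ β/(s - 5)² ds = -8/(s - 5). Sum: ln|(s - 5)| - 8/(s - 5) + C


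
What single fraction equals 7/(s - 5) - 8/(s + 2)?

Common denominator (s - 5)(s + 2). Numerator: 7(s + 2) - 8(s - 5) = (7s + 14) - (8s - 40) = -s + 54
Result: (-s + 54)/[(s - 5)(s + 2)]


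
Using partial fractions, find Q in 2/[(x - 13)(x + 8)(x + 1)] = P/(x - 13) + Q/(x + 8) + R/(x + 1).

Cover-up at x = -8: Q = 2/[(-8 - 13)(-8 + 1)] = 2/[(-21)(-7)] = 2/147


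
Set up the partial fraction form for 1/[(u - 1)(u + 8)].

Distinct linear factors: α/(u - 1) + β/(u + 8)


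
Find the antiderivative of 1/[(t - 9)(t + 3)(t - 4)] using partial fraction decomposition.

Cover-up: P = 1/60, Q = 1/84, R = -1/35. Decomposition: (1/60)/(t - 9) + (1/84)/(t + 3) - (1/35)/(t - 4). Integrate each term: (1/60) ln|(t - 9)| + (1/84) ln|(t + 3)| - (1/35) ln|(t - 4)| + C


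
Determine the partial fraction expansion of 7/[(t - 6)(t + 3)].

7/(t - 6)(t + 3) = P/(t - 6) + Q/(t + 3). P = 7/(6 + 3) = 7/9, Q = 7/(-3 - 6) = -7/9
Result: (7/9)/(t - 6) - (7/9)/(t + 3)


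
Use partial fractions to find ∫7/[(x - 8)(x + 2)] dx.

Decompose: 7/[(x - 8)(x + 2)] = (7/10)/(x - 8) - (7/10)/(x + 2). Integrate each term: (7/10) ln|(x - 8)| - (7/10) ln|(x + 2)| + C


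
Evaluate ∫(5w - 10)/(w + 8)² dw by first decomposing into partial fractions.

Decompose: α = 5, β = 5·(-8) - 10 = -50, so (5w - 10)/(w + 8)² = 5/(w + 8) - 50/(w + 8)². Integrate: ∫ α/(w + 8) dw = 5 ln|(w + 8)|; ∫ β/(w + 8)² dw = 50/(w + 8). Sum: 5 ln|(w + 8)| + 50/(w + 8) + C


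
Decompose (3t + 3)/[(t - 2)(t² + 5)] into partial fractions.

At t=2: A = (3·2 + 3)/(2² + 5) = 1. B = -A = -1, C = 3 - 2·A = 1
Result: 1/(t - 2) - (t - 1)/(t² + 5)


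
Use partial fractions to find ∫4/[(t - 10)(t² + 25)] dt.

Cover-up at t=10: α = 4/(10²+25) = 4/125. Coeff matching: β = -4/125, γ = -8/25. Decomposition: (4/125)/(t - 10) - ((4/125)t + 8/25)/(t² + 25). Integrate: linear → ln, quadratic → (1/2)ln + arctan: (4/125) ln|(t - 10)| - (2/125) ln(t² + 25) - (8/125) arctan(t/5) + C


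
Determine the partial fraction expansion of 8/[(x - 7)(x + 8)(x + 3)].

Using cover-up method: α = 4/75, β = 8/75, γ = -4/25
Result: (4/75)/(x - 7) + (8/75)/(x + 8) - (4/25)/(x + 3)


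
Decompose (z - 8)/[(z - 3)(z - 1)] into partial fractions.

At z=3: A = (1·3 - 8)/(3 - 1) = -5/2. At z=1: B = (1·1 - 8)/(1 - 3) = 7/2
Result: (-5/2)/(z - 3) + (7/2)/(z - 1)


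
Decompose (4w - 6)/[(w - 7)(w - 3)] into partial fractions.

At w=7: P = (4·7 - 6)/(7 - 3) = 11/2. At w=3: Q = (4·3 - 6)/(3 - 7) = -3/2
Result: (11/2)/(w - 7) - (3/2)/(w - 3)


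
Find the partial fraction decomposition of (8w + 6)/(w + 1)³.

(8w + 6) = α(w + 1)² + β(w + 1) + γ. At w = -1: γ = 8·(-1) + 6 = -2. Coefficients: α = 0, β = 8
Result: 8/(w + 1)² - 2/(w + 1)³


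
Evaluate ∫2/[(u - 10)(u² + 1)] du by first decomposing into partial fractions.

Cover-up at u=10: A = 2/(10²+1) = 2/101. Coeff matching: B = -2/101, C = -20/101. Decomposition: (2/101)/(u - 10) - ((2/101)u + 20/101)/(u² + 1). Integrate: linear → ln, quadratic → (1/2)ln + arctan: (2/101) ln|(u - 10)| - (1/101) ln(u² + 1) - (20/101) arctan(u) + C


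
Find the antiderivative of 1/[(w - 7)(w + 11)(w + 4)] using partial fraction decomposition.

Cover-up: α = 1/198, β = 1/126, γ = -1/77. Decomposition: (1/198)/(w - 7) + (1/126)/(w + 11) - (1/77)/(w + 4). Integrate each term: (1/198) ln|(w - 7)| + (1/126) ln|(w + 11)| - (1/77) ln|(w + 4)| + C


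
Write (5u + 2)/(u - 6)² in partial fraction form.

(5u + 2) = A(u - 6) + B. At u = 6: B = 5·6 + 2 = 32. Coeff of u: A = 5
Result: 5/(u - 6) + 32/(u - 6)²


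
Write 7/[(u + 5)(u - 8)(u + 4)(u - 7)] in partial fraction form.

Using Heaviside cover-up: (-7/156)/(u + 5) + (7/156)/(u - 8) + (7/132)/(u + 4) - (7/132)/(u - 7)


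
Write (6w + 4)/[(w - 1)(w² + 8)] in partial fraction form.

At w=1: A = (6·1 + 4)/(1² + 8) = 10/9. B = -A = -10/9, C = 6 - 1·A = 44/9
Result: (10/9)/(w - 1) - ((10/9)w - 44/9)/(w² + 8)


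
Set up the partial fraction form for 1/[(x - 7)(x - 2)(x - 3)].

Three distinct linear factors: P/(x - 7) + Q/(x - 2) + R/(x - 3)


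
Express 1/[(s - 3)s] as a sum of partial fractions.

1/(s - 3)s = α/(s - 3) + β/s. α = 1/(3 - 0) = 1/3, β = 1/(0 - 3) = -1/3
Result: (1/3)/(s - 3) - (1/3)/s


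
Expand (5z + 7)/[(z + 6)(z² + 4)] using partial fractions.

At z=-6: α = (5·(-6) + 7)/((-6)² + 4) = -23/40. β = -α = 23/40, γ = 5 - (-6)·α = 31/20
Result: (-23/40)/(z + 6) + ((23/40)z + 31/20)/(z² + 4)


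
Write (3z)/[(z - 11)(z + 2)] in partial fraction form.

At z=11: α = (3·11 + 0)/(11 + 2) = 33/13. At z=-2: β = (3·(-2) + 0)/(-2 - 11) = 6/13
Result: (33/13)/(z - 11) + (6/13)/(z + 2)


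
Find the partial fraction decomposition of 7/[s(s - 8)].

7/s(s - 8) = α/s + β/(s - 8). α = 7/(0 - 8) = -7/8, β = 7/(8 - 0) = 7/8
Result: (-7/8)/s + (7/8)/(s - 8)


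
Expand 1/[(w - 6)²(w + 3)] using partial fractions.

Cover-up at w=-3: C = 1/(-3 - 6)² = 1/81. Cover-up at w=6: B = 1/(6 + 3) = 1/9. Comparing w² coeff: A = -C = -1/81
Result: (-1/81)/(w - 6) + (1/9)/(w - 6)² + (1/81)/(w + 3)


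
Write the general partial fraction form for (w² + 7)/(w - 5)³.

Repeated linear factor (power 3): P/(w - 5) + Q/(w - 5)² + R/(w - 5)³


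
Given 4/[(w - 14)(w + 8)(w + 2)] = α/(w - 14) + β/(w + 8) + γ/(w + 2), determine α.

Cover-up at w = 14: α = 4/[(14 + 8)(14 + 2)] = 4/[(22)(16)] = 4/352 = 1/88


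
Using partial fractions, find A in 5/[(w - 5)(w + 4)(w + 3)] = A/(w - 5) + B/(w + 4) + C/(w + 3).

Cover-up at w = 5: A = 5/[(5 + 4)(5 + 3)] = 5/[(9)(8)] = 5/72


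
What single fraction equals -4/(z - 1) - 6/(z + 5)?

Common denominator (z - 1)(z + 5). Numerator: -4(z + 5) - 6(z - 1) = (-4z - 20) - (6z - 6) = -10z - 14
Result: (-10z - 14)/[(z - 1)(z + 5)]


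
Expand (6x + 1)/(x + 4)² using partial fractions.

(6x + 1) = A(x + 4) + B. At x = -4: B = 6·(-4) + 1 = -23. Coeff of x: A = 6
Result: 6/(x + 4) - 23/(x + 4)²


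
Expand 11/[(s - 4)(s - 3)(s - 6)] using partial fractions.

Using cover-up method: A = -11/2, B = 11/3, C = 11/6
Result: (-11/2)/(s - 4) + (11/3)/(s - 3) + (11/6)/(s - 6)


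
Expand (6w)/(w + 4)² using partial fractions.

(6w) = α(w + 4) + β. At w = -4: β = 6·(-4) + 0 = -24. Coeff of w: α = 6
Result: 6/(w + 4) - 24/(w + 4)²


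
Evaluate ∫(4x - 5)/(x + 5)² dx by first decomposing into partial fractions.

Decompose: P = 4, Q = 4·(-5) - 5 = -25, so (4x - 5)/(x + 5)² = 4/(x + 5) - 25/(x + 5)². Integrate: ∫ P/(x + 5) dx = 4 ln|(x + 5)|; ∫ Q/(x + 5)² dx = 25/(x + 5). Sum: 4 ln|(x + 5)| + 25/(x + 5) + C


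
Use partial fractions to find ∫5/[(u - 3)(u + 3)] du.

Decompose: 5/[(u - 3)(u + 3)] = (5/6)/(u - 3) - (5/6)/(u + 3). Integrate each term: (5/6) ln|(u - 3)| - (5/6) ln|(u + 3)| + C


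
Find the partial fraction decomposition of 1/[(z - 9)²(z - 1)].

Cover-up at z=1: γ = 1/(1 - 9)² = 1/64. Cover-up at z=9: β = 1/(9 - 1) = 1/8. Comparing z² coeff: α = -γ = -1/64
Result: (-1/64)/(z - 9) + (1/8)/(z - 9)² + (1/64)/(z - 1)


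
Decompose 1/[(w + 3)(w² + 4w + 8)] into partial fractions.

Cover-up at w = -3: α = 1/((-3)² + 4·(-3) + 8) = 1/5. Then β = -α = -1/5, γ = -α·(4 - 3) = -1/5
Result: (1/5)/(w + 3) - ((1/5)w + 1/5)/(w² + 4w + 8)


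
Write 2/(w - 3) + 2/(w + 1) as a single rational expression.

Common denominator (w - 3)(w + 1). Numerator: 2(w + 1) + 2(w - 3) = (2w + 2) + (2w - 6) = 4w - 4
Result: (4w - 4)/[(w - 3)(w + 1)]


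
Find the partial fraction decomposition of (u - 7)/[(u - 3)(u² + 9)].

At u=3: α = (1·3 - 7)/(3² + 9) = -2/9. β = -α = 2/9, γ = 1 - 3·α = 5/3
Result: (-2/9)/(u - 3) + ((2/9)u + 5/3)/(u² + 9)


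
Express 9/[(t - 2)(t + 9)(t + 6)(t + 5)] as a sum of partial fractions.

Using Heaviside cover-up: (9/616)/(t - 2) - (3/44)/(t + 9) + (3/8)/(t + 6) - (9/28)/(t + 5)


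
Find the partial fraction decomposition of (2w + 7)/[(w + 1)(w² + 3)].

At w=-1: P = (2·(-1) + 7)/((-1)² + 3) = 5/4. Q = -P = -5/4, R = 2 - (-1)·P = 13/4
Result: (5/4)/(w + 1) - ((5/4)w - 13/4)/(w² + 3)


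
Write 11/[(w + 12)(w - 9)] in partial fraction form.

11/(w + 12)(w - 9) = A/(w + 12) + B/(w - 9). A = 11/(-12 - 9) = -11/21, B = 11/(9 + 12) = 11/21
Result: (-11/21)/(w + 12) + (11/21)/(w - 9)


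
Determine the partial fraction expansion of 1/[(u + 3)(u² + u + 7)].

Cover-up at u = -3: P = 1/((-3)² + 1·(-3) + 7) = 1/13. Then Q = -P = -1/13, R = -P·(1 - 3) = 2/13
Result: (1/13)/(u + 3) - ((1/13)u - 2/13)/(u² + u + 7)


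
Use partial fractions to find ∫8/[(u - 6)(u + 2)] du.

Decompose: 8/[(u - 6)(u + 2)] = 1/(u - 6) - 1/(u + 2). Integrate each term: ln|(u - 6)| - ln|(u + 2)| + C


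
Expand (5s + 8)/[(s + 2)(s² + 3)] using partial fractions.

At s=-2: α = (5·(-2) + 8)/((-2)² + 3) = -2/7. β = -α = 2/7, γ = 5 - (-2)·α = 31/7
Result: (-2/7)/(s + 2) + ((2/7)s + 31/7)/(s² + 3)


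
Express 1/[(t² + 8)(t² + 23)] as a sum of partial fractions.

Coefficient matching gives α = γ = 0, β = 1/(23-8) = 1/15, δ = -β = -1/15
Result: (1/15)/(t² + 8) - (1/15)/(t² + 23)


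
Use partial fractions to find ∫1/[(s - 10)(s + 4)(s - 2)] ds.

Cover-up: α = 1/112, β = 1/84, γ = -1/48. Decomposition: (1/112)/(s - 10) + (1/84)/(s + 4) - (1/48)/(s - 2). Integrate each term: (1/112) ln|(s - 10)| + (1/84) ln|(s + 4)| - (1/48) ln|(s - 2)| + C


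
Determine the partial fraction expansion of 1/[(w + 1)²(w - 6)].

Cover-up at w=6: γ = 1/(6 + 1)² = 1/49. Cover-up at w=-1: β = 1/(-1 - 6) = -1/7. Comparing w² coeff: α = -γ = -1/49
Result: (-1/49)/(w + 1) - (1/7)/(w + 1)² + (1/49)/(w - 6)


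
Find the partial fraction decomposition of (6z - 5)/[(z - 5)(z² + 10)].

At z=5: α = (6·5 - 5)/(5² + 10) = 5/7. β = -α = -5/7, γ = 6 - 5·α = 17/7
Result: (5/7)/(z - 5) - ((5/7)z - 17/7)/(z² + 10)


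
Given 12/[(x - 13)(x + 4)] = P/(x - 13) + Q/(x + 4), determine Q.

Cover-up at x = -4: Q = 12/(-4 - 13) = -12/17


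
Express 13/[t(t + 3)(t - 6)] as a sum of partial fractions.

Using cover-up method: α = -13/18, β = 13/27, γ = 13/54
Result: (-13/18)/t + (13/27)/(t + 3) + (13/54)/(t - 6)


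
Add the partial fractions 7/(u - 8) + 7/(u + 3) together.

Common denominator (u - 8)(u + 3). Numerator: 7(u + 3) + 7(u - 8) = (7u + 21) + (7u - 56) = 14u - 35
Result: (14u - 35)/[(u - 8)(u + 3)]


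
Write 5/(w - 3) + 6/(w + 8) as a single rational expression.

Common denominator (w - 3)(w + 8). Numerator: 5(w + 8) + 6(w - 3) = (5w + 40) + (6w - 18) = 11w + 22
Result: (11w + 22)/[(w - 3)(w + 8)]


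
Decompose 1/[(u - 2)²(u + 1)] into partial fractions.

Cover-up at u=-1: R = 1/(-1 - 2)² = 1/9. Cover-up at u=2: Q = 1/(2 + 1) = 1/3. Comparing u² coeff: P = -R = -1/9
Result: (-1/9)/(u - 2) + (1/3)/(u - 2)² + (1/9)/(u + 1)


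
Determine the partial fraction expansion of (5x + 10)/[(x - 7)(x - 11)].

At x=7: α = (5·7 + 10)/(7 - 11) = -45/4. At x=11: β = (5·11 + 10)/(11 - 7) = 65/4
Result: (-45/4)/(x - 7) + (65/4)/(x - 11)


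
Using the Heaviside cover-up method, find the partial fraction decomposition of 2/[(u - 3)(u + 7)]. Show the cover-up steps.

Cover (u - 3): set u=3, get α = 2/(3 + 7) = 1/5. Cover (u + 7): set u=-7, get β = 2/(-7 - 3) = -1/5.
Result: (1/5)/(u - 3) - (1/5)/(u + 7)


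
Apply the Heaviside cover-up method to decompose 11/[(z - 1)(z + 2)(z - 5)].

Cover (z - 1), z=1: A = 11/[(1 + 2)(1 - 5)] = -11/12. Cover (z + 2), z=-2: B = 11/[(-2 - 1)(-2 - 5)] = 11/21. Cover (z - 5), z=5: C = 11/[(5 - 1)(5 + 2)] = 11/28.
Result: (-11/12)/(z - 1) + (11/21)/(z + 2) + (11/28)/(z - 5)


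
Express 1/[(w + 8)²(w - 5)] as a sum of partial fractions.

Cover-up at w=5: γ = 1/(5 + 8)² = 1/169. Cover-up at w=-8: β = 1/(-8 - 5) = -1/13. Comparing w² coeff: α = -γ = -1/169
Result: (-1/169)/(w + 8) - (1/13)/(w + 8)² + (1/169)/(w - 5)


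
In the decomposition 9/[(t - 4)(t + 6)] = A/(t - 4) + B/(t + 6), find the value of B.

Cover-up at t = -6: B = 9/(-6 - 4) = -9/10


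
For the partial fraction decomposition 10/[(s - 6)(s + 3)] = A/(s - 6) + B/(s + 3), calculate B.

Cover-up at s = -3: B = 10/(-3 - 6) = -10/9


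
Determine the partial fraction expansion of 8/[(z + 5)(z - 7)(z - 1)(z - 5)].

Using Heaviside cover-up: (-1/90)/(z + 5) + (1/18)/(z - 7) + (1/18)/(z - 1) - (1/10)/(z - 5)


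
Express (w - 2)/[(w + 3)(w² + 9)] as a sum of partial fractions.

At w=-3: α = (1·(-3) - 2)/((-3)² + 9) = -5/18. β = -α = 5/18, γ = 1 - (-3)·α = 1/6
Result: (-5/18)/(w + 3) + ((5/18)w + 1/6)/(w² + 9)


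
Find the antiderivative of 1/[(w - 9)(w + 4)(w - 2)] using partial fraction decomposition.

Cover-up: P = 1/91, Q = 1/78, R = -1/42. Decomposition: (1/91)/(w - 9) + (1/78)/(w + 4) - (1/42)/(w - 2). Integrate each term: (1/91) ln|(w - 9)| + (1/78) ln|(w + 4)| - (1/42) ln|(w - 2)| + C


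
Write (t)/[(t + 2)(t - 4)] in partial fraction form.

At t=-2: P = (1·(-2) + 0)/(-2 - 4) = 1/3. At t=4: Q = (1·4 + 0)/(4 + 2) = 2/3
Result: (1/3)/(t + 2) + (2/3)/(t - 4)


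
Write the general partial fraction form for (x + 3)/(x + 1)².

Repeated linear factor: P/(x + 1) + Q/(x + 1)²


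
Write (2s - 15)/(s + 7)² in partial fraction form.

(2s - 15) = A(s + 7) + B. At s = -7: B = 2·(-7) - 15 = -29. Coeff of s: A = 2
Result: 2/(s + 7) - 29/(s + 7)²


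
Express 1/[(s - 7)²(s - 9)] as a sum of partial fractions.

Cover-up at s=9: R = 1/(9 - 7)² = 1/4. Cover-up at s=7: Q = 1/(7 - 9) = -1/2. Comparing s² coeff: P = -R = -1/4
Result: (-1/4)/(s - 7) - (1/2)/(s - 7)² + (1/4)/(s - 9)


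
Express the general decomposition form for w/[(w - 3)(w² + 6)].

Linear + irreducible quadratic: A/(w - 3) + (Bw + C)/(w² + 6)


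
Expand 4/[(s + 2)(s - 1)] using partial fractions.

4/(s + 2)(s - 1) = A/(s + 2) + B/(s - 1). A = 4/(-2 - 1) = -4/3, B = 4/(1 + 2) = 4/3
Result: (-4/3)/(s + 2) + (4/3)/(s - 1)


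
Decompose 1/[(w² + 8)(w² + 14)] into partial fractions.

Coefficient matching gives α = γ = 0, β = 1/(14-8) = 1/6, δ = -β = -1/6
Result: (1/6)/(w² + 8) - (1/6)/(w² + 14)


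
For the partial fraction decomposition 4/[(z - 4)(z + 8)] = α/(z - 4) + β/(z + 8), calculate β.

Cover-up at z = -8: β = 4/(-8 - 4) = -4/12 = -1/3


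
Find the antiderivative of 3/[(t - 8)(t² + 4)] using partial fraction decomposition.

Cover-up at t=8: A = 3/(8²+4) = 3/68. Coeff matching: B = -3/68, C = -6/17. Decomposition: (3/68)/(t - 8) - ((3/68)t + 6/17)/(t² + 4). Integrate: linear → ln, quadratic → (1/2)ln + arctan: (3/68) ln|(t - 8)| - (3/136) ln(t² + 4) - (3/17) arctan(t/2) + C


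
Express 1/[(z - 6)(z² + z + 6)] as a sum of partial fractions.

Cover-up at z = 6: P = 1/(6² + 1·6 + 6) = 1/48. Then Q = -P = -1/48, R = -P·(1 + 6) = -7/48
Result: (1/48)/(z - 6) - ((1/48)z + 7/48)/(z² + z + 6)


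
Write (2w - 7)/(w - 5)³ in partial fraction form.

(2w - 7) = α(w - 5)² + β(w - 5) + γ. At w = 5: γ = 2·5 - 7 = 3. Coefficients: α = 0, β = 2
Result: 2/(w - 5)² + 3/(w - 5)³


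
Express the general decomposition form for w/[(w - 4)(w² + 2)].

Linear + irreducible quadratic: α/(w - 4) + (βw + γ)/(w² + 2)


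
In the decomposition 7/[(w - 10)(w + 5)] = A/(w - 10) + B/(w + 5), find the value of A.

Cover-up at w = 10: A = 7/(10 + 5) = 7/15


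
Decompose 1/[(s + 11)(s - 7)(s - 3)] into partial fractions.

Using cover-up method: P = 1/252, Q = 1/72, R = -1/56
Result: (1/252)/(s + 11) + (1/72)/(s - 7) - (1/56)/(s - 3)


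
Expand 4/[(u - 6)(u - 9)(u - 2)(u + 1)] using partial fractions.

Using Heaviside cover-up: (-1/21)/(u - 6) + (2/105)/(u - 9) + (1/21)/(u - 2) - (2/105)/(u + 1)


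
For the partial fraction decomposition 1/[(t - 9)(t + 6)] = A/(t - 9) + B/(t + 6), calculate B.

Cover-up at t = -6: B = 1/(-6 - 9) = -1/15


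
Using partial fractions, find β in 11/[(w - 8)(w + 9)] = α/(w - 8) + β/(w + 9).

Cover-up at w = -9: β = 11/(-9 - 8) = -11/17


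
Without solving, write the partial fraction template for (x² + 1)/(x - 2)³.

Repeated linear factor (power 3): P/(x - 2) + Q/(x - 2)² + R/(x - 2)³


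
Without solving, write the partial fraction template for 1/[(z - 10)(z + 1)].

Distinct linear factors: P/(z - 10) + Q/(z + 1)


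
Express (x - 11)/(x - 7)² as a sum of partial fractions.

(x - 11) = P(x - 7) + Q. At x = 7: Q = 1·7 - 11 = -4. Coeff of x: P = 1
Result: 1/(x - 7) - 4/(x - 7)²


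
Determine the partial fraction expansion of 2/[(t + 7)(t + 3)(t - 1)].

Using cover-up method: α = 1/16, β = -1/8, γ = 1/16
Result: (1/16)/(t + 7) - (1/8)/(t + 3) + (1/16)/(t - 1)


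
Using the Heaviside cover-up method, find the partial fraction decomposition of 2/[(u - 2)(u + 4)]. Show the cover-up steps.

Cover (u - 2): set u=2, get A = 2/(2 + 4) = 1/3. Cover (u + 4): set u=-4, get B = 2/(-4 - 2) = -1/3.
Result: (1/3)/(u - 2) - (1/3)/(u + 4)


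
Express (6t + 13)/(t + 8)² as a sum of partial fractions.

(6t + 13) = A(t + 8) + B. At t = -8: B = 6·(-8) + 13 = -35. Coeff of t: A = 6
Result: 6/(t + 8) - 35/(t + 8)²


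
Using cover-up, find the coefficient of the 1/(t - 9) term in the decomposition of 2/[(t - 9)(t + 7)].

Cover (t - 9), set t=9: 2/((t + 7) at t=9) = 2/(16) = 1/8


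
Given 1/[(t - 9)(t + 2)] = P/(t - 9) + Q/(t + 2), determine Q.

Cover-up at t = -2: Q = 1/(-2 - 9) = -1/11


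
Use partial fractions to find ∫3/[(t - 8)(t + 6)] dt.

Decompose: 3/[(t - 8)(t + 6)] = (3/14)/(t - 8) - (3/14)/(t + 6). Integrate each term: (3/14) ln|(t - 8)| - (3/14) ln|(t + 6)| + C


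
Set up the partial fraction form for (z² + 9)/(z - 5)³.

Repeated linear factor (power 3): A/(z - 5) + B/(z - 5)² + C/(z - 5)³


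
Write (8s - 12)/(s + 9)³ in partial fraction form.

(8s - 12) = α(s + 9)² + β(s + 9) + γ. At s = -9: γ = 8·(-9) - 12 = -84. Coefficients: α = 0, β = 8
Result: 8/(s + 9)² - 84/(s + 9)³


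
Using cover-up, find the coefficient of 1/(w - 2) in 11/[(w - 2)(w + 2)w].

Cover (w - 2), set w=2: 11/[(2 + 2)(2 - 0)] = 11/8


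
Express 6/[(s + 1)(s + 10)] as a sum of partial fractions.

6/(s + 1)(s + 10) = α/(s + 1) + β/(s + 10). α = 6/(-1 + 10) = 2/3, β = 6/(-10 + 1) = -2/3
Result: (2/3)/(s + 1) - (2/3)/(s + 10)


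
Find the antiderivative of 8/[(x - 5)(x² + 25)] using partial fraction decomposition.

Cover-up at x=5: α = 8/(5²+25) = 4/25. Coeff matching: β = -4/25, γ = -4/5. Decomposition: (4/25)/(x - 5) - ((4/25)x + 4/5)/(x² + 25). Integrate: linear → ln, quadratic → (1/2)ln + arctan: (4/25) ln|(x - 5)| - (2/25) ln(x² + 25) - (4/25) arctan(x/5) + C


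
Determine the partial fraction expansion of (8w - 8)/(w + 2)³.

(8w - 8) = A(w + 2)² + B(w + 2) + C. At w = -2: C = 8·(-2) - 8 = -24. Coefficients: A = 0, B = 8
Result: 8/(w + 2)² - 24/(w + 2)³


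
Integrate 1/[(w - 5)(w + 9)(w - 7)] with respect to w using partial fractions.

Cover-up: A = -1/28, B = 1/224, C = 1/32. Decomposition: (-1/28)/(w - 5) + (1/224)/(w + 9) + (1/32)/(w - 7). Integrate each term: (-1/28) ln|(w - 5)| + (1/224) ln|(w + 9)| + (1/32) ln|(w - 7)| + C


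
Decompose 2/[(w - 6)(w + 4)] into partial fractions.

2/(w - 6)(w + 4) = P/(w - 6) + Q/(w + 4). P = 2/(6 + 4) = 1/5, Q = 2/(-4 - 6) = -1/5
Result: (1/5)/(w - 6) - (1/5)/(w + 4)


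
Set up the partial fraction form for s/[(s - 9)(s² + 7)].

Linear + irreducible quadratic: α/(s - 9) + (βs + γ)/(s² + 7)


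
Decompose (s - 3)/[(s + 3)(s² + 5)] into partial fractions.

At s=-3: A = (1·(-3) - 3)/((-3)² + 5) = -3/7. B = -A = 3/7, C = 1 - (-3)·A = -2/7
Result: (-3/7)/(s + 3) + ((3/7)s - 2/7)/(s² + 5)


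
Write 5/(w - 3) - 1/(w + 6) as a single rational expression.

Common denominator (w - 3)(w + 6). Numerator: 5(w + 6) - 1(w - 3) = (5w + 30) - (w - 3) = 4w + 33
Result: (4w + 33)/[(w - 3)(w + 6)]


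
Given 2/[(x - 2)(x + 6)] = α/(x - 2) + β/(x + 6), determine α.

Cover-up at x = 2: α = 2/(2 + 6) = 2/8 = 1/4


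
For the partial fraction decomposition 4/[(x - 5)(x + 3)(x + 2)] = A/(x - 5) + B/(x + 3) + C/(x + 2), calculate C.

Cover-up at x = -2: C = 4/[(-2 - 5)(-2 + 3)] = 4/[(-7)(1)] = -4/7


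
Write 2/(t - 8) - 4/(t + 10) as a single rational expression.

Common denominator (t - 8)(t + 10). Numerator: 2(t + 10) - 4(t - 8) = (2t + 20) - (4t - 32) = -2t + 52
Result: (-2t + 52)/[(t - 8)(t + 10)]


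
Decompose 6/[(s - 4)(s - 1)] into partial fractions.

6/(s - 4)(s - 1) = A/(s - 4) + B/(s - 1). A = 6/(4 - 1) = 2, B = 6/(1 - 4) = -2
Result: 2/(s - 4) - 2/(s - 1)


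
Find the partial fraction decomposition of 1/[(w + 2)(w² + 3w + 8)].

Cover-up at w = -2: P = 1/((-2)² + 3·(-2) + 8) = 1/6. Then Q = -P = -1/6, R = -P·(3 - 2) = -1/6
Result: (1/6)/(w + 2) - ((1/6)w + 1/6)/(w² + 3w + 8)


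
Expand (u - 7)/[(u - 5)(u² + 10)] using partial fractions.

At u=5: P = (1·5 - 7)/(5² + 10) = -2/35. Q = -P = 2/35, R = 1 - 5·P = 9/7
Result: (-2/35)/(u - 5) + ((2/35)u + 9/7)/(u² + 10)


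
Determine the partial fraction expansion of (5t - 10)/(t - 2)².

(5t - 10) = α(t - 2) + β. At t = 2: β = 5·2 - 10 = 0. Coeff of t: α = 5
Result: 5/(t - 2)


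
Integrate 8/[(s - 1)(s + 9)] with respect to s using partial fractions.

Decompose: 8/[(s - 1)(s + 9)] = (4/5)/(s - 1) - (4/5)/(s + 9). Integrate each term: (4/5) ln|(s - 1)| - (4/5) ln|(s + 9)| + C


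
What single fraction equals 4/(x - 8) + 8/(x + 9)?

Common denominator (x - 8)(x + 9). Numerator: 4(x + 9) + 8(x - 8) = (4x + 36) + (8x - 64) = 12x - 28
Result: (12x - 28)/[(x - 8)(x + 9)]


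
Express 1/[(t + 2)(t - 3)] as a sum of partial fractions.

1/(t + 2)(t - 3) = A/(t + 2) + B/(t - 3). A = 1/(-2 - 3) = -1/5, B = 1/(3 + 2) = 1/5
Result: (-1/5)/(t + 2) + (1/5)/(t - 3)


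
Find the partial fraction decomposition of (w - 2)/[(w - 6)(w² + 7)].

At w=6: P = (1·6 - 2)/(6² + 7) = 4/43. Q = -P = -4/43, R = 1 - 6·P = 19/43
Result: (4/43)/(w - 6) - ((4/43)w - 19/43)/(w² + 7)


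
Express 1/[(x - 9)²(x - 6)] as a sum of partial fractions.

Cover-up at x=6: C = 1/(6 - 9)² = 1/9. Cover-up at x=9: B = 1/(9 - 6) = 1/3. Comparing x² coeff: A = -C = -1/9
Result: (-1/9)/(x - 9) + (1/3)/(x - 9)² + (1/9)/(x - 6)


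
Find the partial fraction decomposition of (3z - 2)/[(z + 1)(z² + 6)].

At z=-1: P = (3·(-1) - 2)/((-1)² + 6) = -5/7. Q = -P = 5/7, R = 3 - (-1)·P = 16/7
Result: (-5/7)/(z + 1) + ((5/7)z + 16/7)/(z² + 6)


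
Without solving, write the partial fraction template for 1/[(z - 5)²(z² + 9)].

Repeated linear + quadratic: P/(z - 5) + Q/(z - 5)² + (Rz + S)/(z² + 9)


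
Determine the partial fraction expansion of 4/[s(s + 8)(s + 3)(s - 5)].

Using Heaviside cover-up: (-1/30)/s - (1/130)/(s + 8) + (1/30)/(s + 3) + (1/130)/(s - 5)


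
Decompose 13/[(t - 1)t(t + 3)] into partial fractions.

Using cover-up method: P = 13/4, Q = -13/3, R = 13/12
Result: (13/4)/(t - 1) - (13/3)/t + (13/12)/(t + 3)


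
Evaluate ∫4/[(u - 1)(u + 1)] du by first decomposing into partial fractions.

Decompose: 4/[(u - 1)(u + 1)] = 2/(u - 1) - 2/(u + 1). Integrate each term: 2 ln|(u - 1)| - 2 ln|(u + 1)| + C


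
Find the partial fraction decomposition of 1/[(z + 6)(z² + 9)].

Cover-up at z = -6: α = 1/((-6)² + 9) = 1/45. Then β = -α = -1/45, γ = -α·(0 - 6) = 2/15
Result: (1/45)/(z + 6) - ((1/45)z - 2/15)/(z² + 9)


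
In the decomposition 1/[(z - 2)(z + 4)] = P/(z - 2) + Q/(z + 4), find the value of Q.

Cover-up at z = -4: Q = 1/(-4 - 2) = -1/6


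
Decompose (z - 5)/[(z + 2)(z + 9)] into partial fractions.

At z=-2: P = (1·(-2) - 5)/(-2 + 9) = -1. At z=-9: Q = (1·(-9) - 5)/(-9 + 2) = 2
Result: -1/(z + 2) + 2/(z + 9)


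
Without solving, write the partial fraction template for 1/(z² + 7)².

Repeated quadratic factor: (Pz + Q)/(z² + 7) + (Rz + S)/(z² + 7)²


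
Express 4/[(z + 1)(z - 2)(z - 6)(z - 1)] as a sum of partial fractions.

Using Heaviside cover-up: (-2/21)/(z + 1) - (1/3)/(z - 2) + (1/35)/(z - 6) + (2/5)/(z - 1)


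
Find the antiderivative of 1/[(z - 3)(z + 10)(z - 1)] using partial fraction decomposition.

Cover-up: A = 1/26, B = 1/143, C = -1/22. Decomposition: (1/26)/(z - 3) + (1/143)/(z + 10) - (1/22)/(z - 1). Integrate each term: (1/26) ln|(z - 3)| + (1/143) ln|(z + 10)| - (1/22) ln|(z - 1)| + C


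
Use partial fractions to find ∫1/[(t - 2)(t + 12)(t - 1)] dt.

Cover-up: P = 1/14, Q = 1/182, R = -1/13. Decomposition: (1/14)/(t - 2) + (1/182)/(t + 12) - (1/13)/(t - 1). Integrate each term: (1/14) ln|(t - 2)| + (1/182) ln|(t + 12)| - (1/13) ln|(t - 1)| + C


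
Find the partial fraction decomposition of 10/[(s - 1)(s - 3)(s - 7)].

Using cover-up method: A = 5/6, B = -5/4, C = 5/12
Result: (5/6)/(s - 1) - (5/4)/(s - 3) + (5/12)/(s - 7)


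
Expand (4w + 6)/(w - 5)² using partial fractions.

(4w + 6) = P(w - 5) + Q. At w = 5: Q = 4·5 + 6 = 26. Coeff of w: P = 4
Result: 4/(w - 5) + 26/(w - 5)²


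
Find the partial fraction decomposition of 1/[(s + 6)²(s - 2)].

Cover-up at s=2: C = 1/(2 + 6)² = 1/64. Cover-up at s=-6: B = 1/(-6 - 2) = -1/8. Comparing s² coeff: A = -C = -1/64
Result: (-1/64)/(s + 6) - (1/8)/(s + 6)² + (1/64)/(s - 2)


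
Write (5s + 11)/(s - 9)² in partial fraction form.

(5s + 11) = A(s - 9) + B. At s = 9: B = 5·9 + 11 = 56. Coeff of s: A = 5
Result: 5/(s - 9) + 56/(s - 9)²


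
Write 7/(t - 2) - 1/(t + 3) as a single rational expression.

Common denominator (t - 2)(t + 3). Numerator: 7(t + 3) - 1(t - 2) = (7t + 21) - (t - 2) = 6t + 23
Result: (6t + 23)/[(t - 2)(t + 3)]


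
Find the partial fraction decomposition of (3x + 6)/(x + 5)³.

(3x + 6) = P(x + 5)² + Q(x + 5) + R. At x = -5: R = 3·(-5) + 6 = -9. Coefficients: P = 0, Q = 3
Result: 3/(x + 5)² - 9/(x + 5)³


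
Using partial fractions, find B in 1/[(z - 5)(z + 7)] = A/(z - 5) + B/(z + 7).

Cover-up at z = -7: B = 1/(-7 - 5) = -1/12


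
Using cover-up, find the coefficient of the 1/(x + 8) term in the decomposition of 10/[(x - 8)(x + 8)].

Cover (x + 8), set x=-8: 10/((x - 8) at x=-8) = 10/(-16) = -5/8


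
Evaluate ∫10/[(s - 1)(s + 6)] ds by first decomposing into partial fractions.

Decompose: 10/[(s - 1)(s + 6)] = (10/7)/(s - 1) - (10/7)/(s + 6). Integrate each term: (10/7) ln|(s - 1)| - (10/7) ln|(s + 6)| + C


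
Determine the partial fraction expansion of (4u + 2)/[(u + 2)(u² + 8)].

At u=-2: P = (4·(-2) + 2)/((-2)² + 8) = -1/2. Q = -P = 1/2, R = 4 - (-2)·P = 3
Result: (-1/2)/(u + 2) + ((1/2)u + 3)/(u² + 8)


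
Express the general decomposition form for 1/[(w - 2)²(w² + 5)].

Repeated linear + quadratic: α/(w - 2) + β/(w - 2)² + (γw + δ)/(w² + 5)


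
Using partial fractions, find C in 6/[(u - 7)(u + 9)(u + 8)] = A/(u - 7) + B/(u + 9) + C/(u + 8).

Cover-up at u = -8: C = 6/[(-8 - 7)(-8 + 9)] = 6/[(-15)(1)] = -6/15 = -2/5


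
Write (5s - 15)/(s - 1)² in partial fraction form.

(5s - 15) = A(s - 1) + B. At s = 1: B = 5·1 - 15 = -10. Coeff of s: A = 5
Result: 5/(s - 1) - 10/(s - 1)²


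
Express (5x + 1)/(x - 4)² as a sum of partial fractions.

(5x + 1) = A(x - 4) + B. At x = 4: B = 5·4 + 1 = 21. Coeff of x: A = 5
Result: 5/(x - 4) + 21/(x - 4)²


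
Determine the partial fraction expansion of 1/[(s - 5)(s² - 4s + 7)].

Cover-up at s = 5: A = 1/(5² - 4·5 + 7) = 1/12. Then B = -A = -1/12, C = -A·(-4 + 5) = -1/12
Result: (1/12)/(s - 5) - ((1/12)s + 1/12)/(s² - 4s + 7)


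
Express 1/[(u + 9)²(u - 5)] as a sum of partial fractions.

Cover-up at u=5: R = 1/(5 + 9)² = 1/196. Cover-up at u=-9: Q = 1/(-9 - 5) = -1/14. Comparing u² coeff: P = -R = -1/196
Result: (-1/196)/(u + 9) - (1/14)/(u + 9)² + (1/196)/(u - 5)


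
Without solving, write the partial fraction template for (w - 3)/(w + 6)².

Repeated linear factor: α/(w + 6) + β/(w + 6)²


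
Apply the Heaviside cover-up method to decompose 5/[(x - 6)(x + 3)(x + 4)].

Cover (x - 6), x=6: P = 5/[(6 + 3)(6 + 4)] = 1/18. Cover (x + 3), x=-3: Q = 5/[(-3 - 6)(-3 + 4)] = -5/9. Cover (x + 4), x=-4: R = 5/[(-4 - 6)(-4 + 3)] = 1/2.
Result: (1/18)/(x - 6) - (5/9)/(x + 3) + (1/2)/(x + 4)


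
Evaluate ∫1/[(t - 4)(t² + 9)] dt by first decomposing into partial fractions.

Cover-up at t=4: α = 1/(4²+9) = 1/25. Coeff matching: β = -1/25, γ = -4/25. Decomposition: (1/25)/(t - 4) - ((1/25)t + 4/25)/(t² + 9). Integrate: linear → ln, quadratic → (1/2)ln + arctan: (1/25) ln|(t - 4)| - (1/50) ln(t² + 9) - (4/75) arctan(t/3) + C


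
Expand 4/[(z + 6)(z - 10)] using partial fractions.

4/(z + 6)(z - 10) = P/(z + 6) + Q/(z - 10). P = 4/(-6 - 10) = -1/4, Q = 4/(10 + 6) = 1/4
Result: (-1/4)/(z + 6) + (1/4)/(z - 10)


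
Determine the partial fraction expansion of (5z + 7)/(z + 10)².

(5z + 7) = A(z + 10) + B. At z = -10: B = 5·(-10) + 7 = -43. Coeff of z: A = 5
Result: 5/(z + 10) - 43/(z + 10)²


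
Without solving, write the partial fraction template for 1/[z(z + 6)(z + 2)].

Three distinct linear factors: A/z + B/(z + 6) + C/(z + 2)


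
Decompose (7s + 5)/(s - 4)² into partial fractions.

(7s + 5) = A(s - 4) + B. At s = 4: B = 7·4 + 5 = 33. Coeff of s: A = 7
Result: 7/(s - 4) + 33/(s - 4)²


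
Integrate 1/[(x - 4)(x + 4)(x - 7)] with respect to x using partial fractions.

Cover-up: A = -1/24, B = 1/88, C = 1/33. Decomposition: (-1/24)/(x - 4) + (1/88)/(x + 4) + (1/33)/(x - 7). Integrate each term: (-1/24) ln|(x - 4)| + (1/88) ln|(x + 4)| + (1/33) ln|(x - 7)| + C


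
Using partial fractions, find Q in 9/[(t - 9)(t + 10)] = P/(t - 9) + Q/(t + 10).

Cover-up at t = -10: Q = 9/(-10 - 9) = -9/19


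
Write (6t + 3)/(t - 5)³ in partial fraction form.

(6t + 3) = α(t - 5)² + β(t - 5) + γ. At t = 5: γ = 6·5 + 3 = 33. Coefficients: α = 0, β = 6
Result: 6/(t - 5)² + 33/(t - 5)³


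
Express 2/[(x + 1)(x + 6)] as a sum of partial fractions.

2/(x + 1)(x + 6) = A/(x + 1) + B/(x + 6). A = 2/(-1 + 6) = 2/5, B = 2/(-6 + 1) = -2/5
Result: (2/5)/(x + 1) - (2/5)/(x + 6)


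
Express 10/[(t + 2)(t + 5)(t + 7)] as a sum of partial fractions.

Using cover-up method: P = 2/3, Q = -5/3, R = 1
Result: (2/3)/(t + 2) - (5/3)/(t + 5) + 1/(t + 7)


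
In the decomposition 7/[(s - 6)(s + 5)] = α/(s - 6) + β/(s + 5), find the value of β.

Cover-up at s = -5: β = 7/(-5 - 6) = -7/11


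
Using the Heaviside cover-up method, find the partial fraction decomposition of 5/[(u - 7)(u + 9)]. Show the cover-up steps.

Cover (u - 7): set u=7, get P = 5/(7 + 9) = 5/16. Cover (u + 9): set u=-9, get Q = 5/(-9 - 7) = -5/16.
Result: (5/16)/(u - 7) - (5/16)/(u + 9)


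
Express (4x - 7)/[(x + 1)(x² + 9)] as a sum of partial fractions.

At x=-1: P = (4·(-1) - 7)/((-1)² + 9) = -11/10. Q = -P = 11/10, R = 4 - (-1)·P = 29/10
Result: (-11/10)/(x + 1) + ((11/10)x + 29/10)/(x² + 9)


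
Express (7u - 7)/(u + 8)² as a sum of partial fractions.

(7u - 7) = A(u + 8) + B. At u = -8: B = 7·(-8) - 7 = -63. Coeff of u: A = 7
Result: 7/(u + 8) - 63/(u + 8)²


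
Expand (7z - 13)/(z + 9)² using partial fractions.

(7z - 13) = A(z + 9) + B. At z = -9: B = 7·(-9) - 13 = -76. Coeff of z: A = 7
Result: 7/(z + 9) - 76/(z + 9)²


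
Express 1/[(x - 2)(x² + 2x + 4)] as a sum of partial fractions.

Cover-up at x = 2: A = 1/(2² + 2·2 + 4) = 1/12. Then B = -A = -1/12, C = -A·(2 + 2) = -1/3
Result: (1/12)/(x - 2) - ((1/12)x + 1/3)/(x² + 2x + 4)


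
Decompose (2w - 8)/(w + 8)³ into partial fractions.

(2w - 8) = A(w + 8)² + B(w + 8) + C. At w = -8: C = 2·(-8) - 8 = -24. Coefficients: A = 0, B = 2
Result: 2/(w + 8)² - 24/(w + 8)³


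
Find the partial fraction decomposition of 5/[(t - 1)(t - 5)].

5/(t - 1)(t - 5) = P/(t - 1) + Q/(t - 5). P = 5/(1 - 5) = -5/4, Q = 5/(5 - 1) = 5/4
Result: (-5/4)/(t - 1) + (5/4)/(t - 5)


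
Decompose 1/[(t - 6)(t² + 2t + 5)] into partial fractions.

Cover-up at t = 6: α = 1/(6² + 2·6 + 5) = 1/53. Then β = -α = -1/53, γ = -α·(2 + 6) = -8/53
Result: (1/53)/(t - 6) - ((1/53)t + 8/53)/(t² + 2t + 5)


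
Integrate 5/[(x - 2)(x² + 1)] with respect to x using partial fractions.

Cover-up at x=2: P = 5/(2²+1) = 1. Coeff matching: Q = -1, R = -2. Decomposition: 1/(x - 2) - (x + 2)/(x² + 1). Integrate: linear → ln, quadratic → (1/2)ln + arctan: ln|(x - 2)| - (1/2) ln(x² + 1) - 2 arctan(x) + C


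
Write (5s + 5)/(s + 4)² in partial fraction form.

(5s + 5) = A(s + 4) + B. At s = -4: B = 5·(-4) + 5 = -15. Coeff of s: A = 5
Result: 5/(s + 4) - 15/(s + 4)²


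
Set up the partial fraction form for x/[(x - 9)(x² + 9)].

Linear + irreducible quadratic: P/(x - 9) + (Qx + R)/(x² + 9)


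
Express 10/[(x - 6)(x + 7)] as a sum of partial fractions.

10/(x - 6)(x + 7) = P/(x - 6) + Q/(x + 7). P = 10/(6 + 7) = 10/13, Q = 10/(-7 - 6) = -10/13
Result: (10/13)/(x - 6) - (10/13)/(x + 7)


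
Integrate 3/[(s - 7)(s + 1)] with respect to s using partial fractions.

Decompose: 3/[(s - 7)(s + 1)] = (3/8)/(s - 7) - (3/8)/(s + 1). Integrate each term: (3/8) ln|(s - 7)| - (3/8) ln|(s + 1)| + C


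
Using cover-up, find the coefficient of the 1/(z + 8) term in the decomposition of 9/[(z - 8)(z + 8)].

Cover (z + 8), set z=-8: 9/((z - 8) at z=-8) = 9/(-16) = -9/16


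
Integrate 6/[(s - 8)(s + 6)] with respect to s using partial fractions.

Decompose: 6/[(s - 8)(s + 6)] = (3/7)/(s - 8) - (3/7)/(s + 6). Integrate each term: (3/7) ln|(s - 8)| - (3/7) ln|(s + 6)| + C


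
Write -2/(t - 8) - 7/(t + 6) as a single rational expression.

Common denominator (t - 8)(t + 6). Numerator: -2(t + 6) - 7(t - 8) = (-2t - 12) - (7t - 56) = -9t + 44
Result: (-9t + 44)/[(t - 8)(t + 6)]


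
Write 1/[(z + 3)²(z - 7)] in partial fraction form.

Cover-up at z=7: γ = 1/(7 + 3)² = 1/100. Cover-up at z=-3: β = 1/(-3 - 7) = -1/10. Comparing z² coeff: α = -γ = -1/100
Result: (-1/100)/(z + 3) - (1/10)/(z + 3)² + (1/100)/(z - 7)


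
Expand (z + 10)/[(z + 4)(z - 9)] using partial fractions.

At z=-4: A = (1·(-4) + 10)/(-4 - 9) = -6/13. At z=9: B = (1·9 + 10)/(9 + 4) = 19/13
Result: (-6/13)/(z + 4) + (19/13)/(z - 9)


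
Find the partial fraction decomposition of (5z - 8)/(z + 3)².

(5z - 8) = α(z + 3) + β. At z = -3: β = 5·(-3) - 8 = -23. Coeff of z: α = 5
Result: 5/(z + 3) - 23/(z + 3)²


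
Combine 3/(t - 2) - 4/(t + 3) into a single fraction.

Common denominator (t - 2)(t + 3). Numerator: 3(t + 3) - 4(t - 2) = (3t + 9) - (4t - 8) = -t + 17
Result: (-t + 17)/[(t - 2)(t + 3)]


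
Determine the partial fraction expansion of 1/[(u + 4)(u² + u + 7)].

Cover-up at u = -4: α = 1/((-4)² + 1·(-4) + 7) = 1/19. Then β = -α = -1/19, γ = -α·(1 - 4) = 3/19
Result: (1/19)/(u + 4) - ((1/19)u - 3/19)/(u² + u + 7)


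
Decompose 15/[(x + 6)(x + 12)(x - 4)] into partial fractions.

Using cover-up method: A = -1/4, B = 5/32, C = 3/32
Result: (-1/4)/(x + 6) + (5/32)/(x + 12) + (3/32)/(x - 4)


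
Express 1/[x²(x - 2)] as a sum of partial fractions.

Cover-up at x=2: R = 1/(2 - 0)² = 1/4. Cover-up at x=0: Q = 1/(0 - 2) = -1/2. Comparing x² coeff: P = -R = -1/4
Result: (-1/4)/x - (1/2)/x² + (1/4)/(x - 2)


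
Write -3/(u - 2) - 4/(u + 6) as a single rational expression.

Common denominator (u - 2)(u + 6). Numerator: -3(u + 6) - 4(u - 2) = (-3u - 18) - (4u - 8) = -7u - 10
Result: (-7u - 10)/[(u - 2)(u + 6)]


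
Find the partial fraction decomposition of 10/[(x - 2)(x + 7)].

10/(x - 2)(x + 7) = α/(x - 2) + β/(x + 7). α = 10/(2 + 7) = 10/9, β = 10/(-7 - 2) = -10/9
Result: (10/9)/(x - 2) - (10/9)/(x + 7)


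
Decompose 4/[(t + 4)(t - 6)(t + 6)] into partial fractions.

Using cover-up method: α = -1/5, β = 1/30, γ = 1/6
Result: (-1/5)/(t + 4) + (1/30)/(t - 6) + (1/6)/(t + 6)


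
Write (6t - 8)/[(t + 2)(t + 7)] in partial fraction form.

At t=-2: A = (6·(-2) - 8)/(-2 + 7) = -4. At t=-7: B = (6·(-7) - 8)/(-7 + 2) = 10
Result: -4/(t + 2) + 10/(t + 7)


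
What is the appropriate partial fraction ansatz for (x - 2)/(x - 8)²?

Repeated linear factor: P/(x - 8) + Q/(x - 8)²


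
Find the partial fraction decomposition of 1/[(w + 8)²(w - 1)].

Cover-up at w=1: C = 1/(1 + 8)² = 1/81. Cover-up at w=-8: B = 1/(-8 - 1) = -1/9. Comparing w² coeff: A = -C = -1/81
Result: (-1/81)/(w + 8) - (1/9)/(w + 8)² + (1/81)/(w - 1)


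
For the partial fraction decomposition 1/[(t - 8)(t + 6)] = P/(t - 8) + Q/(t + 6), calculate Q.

Cover-up at t = -6: Q = 1/(-6 - 8) = -1/14


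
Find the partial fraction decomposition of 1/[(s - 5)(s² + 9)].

Cover-up at s = 5: A = 1/(5² + 9) = 1/34. Then B = -A = -1/34, C = -A·(0 + 5) = -5/34
Result: (1/34)/(s - 5) - ((1/34)s + 5/34)/(s² + 9)


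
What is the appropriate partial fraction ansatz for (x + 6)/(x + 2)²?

Repeated linear factor: α/(x + 2) + β/(x + 2)²


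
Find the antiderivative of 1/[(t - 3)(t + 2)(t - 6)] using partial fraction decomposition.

Cover-up: P = -1/15, Q = 1/40, R = 1/24. Decomposition: (-1/15)/(t - 3) + (1/40)/(t + 2) + (1/24)/(t - 6). Integrate each term: (-1/15) ln|(t - 3)| + (1/40) ln|(t + 2)| + (1/24) ln|(t - 6)| + C


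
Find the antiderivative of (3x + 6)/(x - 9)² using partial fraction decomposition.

Decompose: A = 3, B = 3·9 + 6 = 33, so (3x + 6)/(x - 9)² = 3/(x - 9) + 33/(x - 9)². Integrate: ∫ A/(x - 9) dx = 3 ln|(x - 9)|; ∫ B/(x - 9)² dx = -33/(x - 9). Sum: 3 ln|(x - 9)| - 33/(x - 9) + C


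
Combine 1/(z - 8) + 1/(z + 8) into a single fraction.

Common denominator (z - 8)(z + 8). Numerator: 1(z + 8) + 1(z - 8) = (z + 8) + (z - 8) = 2z
Result: (2z)/[(z - 8)(z + 8)]


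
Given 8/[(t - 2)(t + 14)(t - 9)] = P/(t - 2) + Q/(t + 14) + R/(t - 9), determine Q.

Cover-up at t = -14: Q = 8/[(-14 - 2)(-14 - 9)] = 8/[(-16)(-23)] = 8/368 = 1/46


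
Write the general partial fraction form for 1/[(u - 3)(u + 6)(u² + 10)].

Two linear + quadratic: α/(u - 3) + β/(u + 6) + (γu + δ)/(u² + 10)


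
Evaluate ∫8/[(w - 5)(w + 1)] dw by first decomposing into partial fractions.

Decompose: 8/[(w - 5)(w + 1)] = (4/3)/(w - 5) - (4/3)/(w + 1). Integrate each term: (4/3) ln|(w - 5)| - (4/3) ln|(w + 1)| + C
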